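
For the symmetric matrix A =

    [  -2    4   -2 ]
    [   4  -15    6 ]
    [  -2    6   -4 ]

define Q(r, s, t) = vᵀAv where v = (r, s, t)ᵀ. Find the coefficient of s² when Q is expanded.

The coefficient of s² is the diagonal entry A[2,2] = -15.

-15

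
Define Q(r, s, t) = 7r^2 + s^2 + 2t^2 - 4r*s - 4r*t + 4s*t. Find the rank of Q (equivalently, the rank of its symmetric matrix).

3

The associated matrix is A = [[7, -2, -2], [-2, 1, 2], [-2, 2, 2]].
An LDLᵀ factorisation of A has diagonal entries 7, 3/7, -10/3.
Counting signs: 2 positive, 1 negative.
The rank is the number of nonzero pivots: 3.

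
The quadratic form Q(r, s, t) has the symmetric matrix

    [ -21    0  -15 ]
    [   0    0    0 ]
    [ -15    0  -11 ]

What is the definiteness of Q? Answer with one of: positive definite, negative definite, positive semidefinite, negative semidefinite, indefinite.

Congruent diagonalization of A (simultaneous row and column reduction) yields pivots -21, 0, -2/7.
Counting signs: 2 negative, 1 zero.
Hence Q is negative semidefinite.

negative semidefinite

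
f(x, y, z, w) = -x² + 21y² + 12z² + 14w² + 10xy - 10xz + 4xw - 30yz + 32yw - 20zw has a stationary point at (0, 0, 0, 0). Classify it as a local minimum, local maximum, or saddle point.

saddle point

The Hessian at the origin is H = [[-2, 10, -10, 4], [10, 42, -30, 32], [-10, -30, 24, -20], [4, 32, -20, 28]].
Applying the same elementary operations to the rows and columns of H produces a congruent diagonal matrix with entries -2, 92, 102/23, 8/17.
That gives 3 positive, 1 negative pivots.
H is indefinite, so the origin is a saddle point.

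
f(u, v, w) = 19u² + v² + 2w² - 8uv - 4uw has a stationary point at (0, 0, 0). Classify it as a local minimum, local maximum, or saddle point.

local minimum

The Hessian at the origin is H = [[38, -8, -4], [-8, 2, 0], [-4, 0, 4]].
Congruent diagonalization of H (simultaneous row and column reduction) yields pivots 38, 6/19, 4/3.
Counting signs: 3 positive.
H is positive definite, so the origin is a strict local minimum.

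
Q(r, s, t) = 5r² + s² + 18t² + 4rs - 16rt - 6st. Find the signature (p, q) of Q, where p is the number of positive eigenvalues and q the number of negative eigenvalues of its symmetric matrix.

The associated matrix is A = [[5, 2, -8], [2, 1, -3], [-8, -3, 18]].
Congruent diagonalization of A (simultaneous row and column reduction) yields pivots 5, 1/5, 5.
That gives 3 positive pivots.

(3, 0)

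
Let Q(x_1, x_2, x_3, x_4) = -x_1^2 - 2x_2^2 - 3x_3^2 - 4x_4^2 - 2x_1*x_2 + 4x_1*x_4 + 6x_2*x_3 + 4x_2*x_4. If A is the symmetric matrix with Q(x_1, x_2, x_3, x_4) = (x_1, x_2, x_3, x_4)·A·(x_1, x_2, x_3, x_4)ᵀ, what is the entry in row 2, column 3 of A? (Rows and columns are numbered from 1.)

The coefficient of x_2·x_3 in Q is 6. For a symmetric A this equals A[2,3] + A[3,2] = 2·A[2,3].
So A[2,3] = 6/2 = 3.

3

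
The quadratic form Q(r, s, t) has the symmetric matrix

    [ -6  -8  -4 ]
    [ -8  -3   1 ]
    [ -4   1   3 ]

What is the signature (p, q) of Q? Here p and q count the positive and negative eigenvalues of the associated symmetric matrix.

Applying the same elementary operations to the rows and columns of A produces a congruent diagonal matrix with entries -6, 23/3, 10/23.
So there are 2 positive, 1 negative pivots.

(2, 1)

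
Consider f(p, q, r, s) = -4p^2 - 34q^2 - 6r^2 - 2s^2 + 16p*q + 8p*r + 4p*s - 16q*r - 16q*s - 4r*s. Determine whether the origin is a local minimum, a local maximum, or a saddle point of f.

The Hessian at the origin is H = [[-8, 16, 8, 4], [16, -68, -16, -16], [8, -16, -12, -4], [4, -16, -4, -4]].
An LDLᵀ factorisation of H has diagonal entries -8, -36, -4, -2/9.
So there are 4 negative pivots.
H is negative definite, so the origin is a strict local maximum.

local maximum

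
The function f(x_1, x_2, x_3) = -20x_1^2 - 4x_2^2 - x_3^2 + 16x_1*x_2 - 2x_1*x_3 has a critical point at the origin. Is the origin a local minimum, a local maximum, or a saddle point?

The Hessian at the origin is H = [[-40, 16, -2], [16, -8, 0], [-2, 0, -2]].
Applying the same elementary operations to the rows and columns of H produces a congruent diagonal matrix with entries -40, -8/5, -3/2.
So there are 3 negative pivots.
H is negative definite, so the origin is a strict local maximum.

local maximum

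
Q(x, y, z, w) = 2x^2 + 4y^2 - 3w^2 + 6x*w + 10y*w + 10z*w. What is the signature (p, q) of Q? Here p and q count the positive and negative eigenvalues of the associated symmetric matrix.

The symmetric matrix is A = [[2, 0, 0, 3], [0, 4, 0, 5], [0, 0, 0, 5], [3, 5, 5, -3]].
By Sylvester's law of inertia any congruent diagonalization of A has 3 positive, 1 negative and 0 zero entries.

(3, 1)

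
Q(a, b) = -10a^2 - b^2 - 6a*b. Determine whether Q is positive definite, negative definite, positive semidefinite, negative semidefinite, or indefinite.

The symmetric matrix of Q is [[-10, -3], [-3, -1]].
For the 2×2 matrix [[-10, -3], [-3, -1]]: det = -10·-1 − (-3)² = 1, trace = -11.
det > 0 so both eigenvalues share the sign of the trace; trace = -11 < 0 ⇒ both negative.

negative definite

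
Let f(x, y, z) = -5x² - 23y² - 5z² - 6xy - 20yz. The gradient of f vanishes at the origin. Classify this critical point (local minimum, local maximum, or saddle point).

local maximum

The Hessian at the origin is H = [[-10, -6, 0], [-6, -46, -20], [0, -20, -10]].
Applying the same elementary operations to the rows and columns of H produces a congruent diagonal matrix with entries -10, -212/5, -30/53.
So there are 3 negative pivots.
H is negative definite, so the origin is a strict local maximum.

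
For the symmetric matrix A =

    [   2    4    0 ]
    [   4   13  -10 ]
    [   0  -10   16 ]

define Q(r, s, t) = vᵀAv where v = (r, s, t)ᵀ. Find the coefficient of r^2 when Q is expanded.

2

The coefficient of r^2 is the diagonal entry A[1,1] = 2.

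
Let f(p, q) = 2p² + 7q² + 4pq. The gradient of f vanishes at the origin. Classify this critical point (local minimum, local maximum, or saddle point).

The Hessian at the origin is H = [[4, 4], [4, 14]].
det H = 4·14 − (4)² = 40 > 0 and H[1,1] = 4 > 0, so H is positive definite.
Therefore the origin is a local minimum.

local minimum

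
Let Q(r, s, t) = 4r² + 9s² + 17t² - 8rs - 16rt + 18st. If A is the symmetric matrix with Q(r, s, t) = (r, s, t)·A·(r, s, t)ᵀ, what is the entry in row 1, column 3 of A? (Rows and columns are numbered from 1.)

-8

The coefficient of r·t in Q is -16. For a symmetric A this equals A[1,3] + A[3,1] = 2·A[1,3].
So A[1,3] = -16/2 = -8.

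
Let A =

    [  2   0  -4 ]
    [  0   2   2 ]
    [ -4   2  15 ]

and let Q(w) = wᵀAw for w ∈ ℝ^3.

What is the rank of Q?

Applying the same elementary operations to the rows and columns of A produces a congruent diagonal matrix with entries 2, 2, 5.
So there are 3 positive pivots.
The rank is the number of nonzero pivots: 3.

3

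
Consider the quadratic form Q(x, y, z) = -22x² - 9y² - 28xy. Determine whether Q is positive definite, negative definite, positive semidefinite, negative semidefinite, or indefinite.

negative semidefinite

The associated matrix is A = [[-22, -14, 0], [-14, -9, 0], [0, 0, 0]].
Row-reducing A symmetrically gives the diagonal entries -22, -1/11, 0.
Counting signs: 2 negative, 1 zero.
Hence Q is negative semidefinite.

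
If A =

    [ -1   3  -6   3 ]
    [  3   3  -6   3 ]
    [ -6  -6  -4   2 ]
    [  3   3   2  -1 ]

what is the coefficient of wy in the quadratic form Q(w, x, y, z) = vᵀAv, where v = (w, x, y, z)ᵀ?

The coefficient of wy is A[1,3] + A[3,1] = 2·(-6) = -12.

-12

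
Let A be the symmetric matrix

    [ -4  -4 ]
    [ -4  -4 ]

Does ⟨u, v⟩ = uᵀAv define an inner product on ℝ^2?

no

For the 2×2 matrix [[-4, -4], [-4, -4]]: det = -4·-4 − (-4)² = 0, trace = -8.
det = 0 so one eigenvalue is zero; the form is semidefinite with the sign of the trace.
⟨·,·⟩ is an inner product exactly when A is positive definite.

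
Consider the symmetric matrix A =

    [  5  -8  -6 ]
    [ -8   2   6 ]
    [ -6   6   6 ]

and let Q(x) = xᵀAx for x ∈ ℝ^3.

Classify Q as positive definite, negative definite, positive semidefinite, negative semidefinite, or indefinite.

indefinite

Row-reducing A symmetrically gives the diagonal entries 5, -54/5, 0.
So there are 1 positive, 1 negative, 1 zero pivots.
Hence Q is indefinite.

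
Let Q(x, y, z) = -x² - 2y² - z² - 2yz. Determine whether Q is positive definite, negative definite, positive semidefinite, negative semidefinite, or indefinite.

negative definite

The symmetric matrix of Q is A = [[-1, 0, 0], [0, -2, -1], [0, -1, -1]].
Leading principal minors: Δ_1 = -1, Δ_2 = 2, Δ_3 = -1.
The signs alternate starting with Δ_1 < 0, so by Sylvester's criterion Q is negative definite.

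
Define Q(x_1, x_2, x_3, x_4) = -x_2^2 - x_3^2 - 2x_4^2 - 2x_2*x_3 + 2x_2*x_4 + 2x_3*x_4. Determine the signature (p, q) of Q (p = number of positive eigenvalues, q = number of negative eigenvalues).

The symmetric matrix is A = [[0, 0, 0, 0], [0, -1, -1, 1], [0, -1, -1, 1], [0, 1, 1, -2]].
Symmetric row and column elimination reduces A to a congruent diagonal form with pivots 0, -1, 0, -1.
Counting signs: 2 negative, 2 zero.

(0, 2)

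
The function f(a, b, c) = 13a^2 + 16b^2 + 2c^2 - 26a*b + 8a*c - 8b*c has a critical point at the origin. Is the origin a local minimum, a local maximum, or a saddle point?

local minimum

The Hessian at the origin is H = [[26, -26, 8], [-26, 32, -8], [8, -8, 4]].
Symmetric row and column elimination reduces H to a congruent diagonal form with pivots 26, 6, 20/13.
So there are 3 positive pivots.
H is positive definite, so the origin is a strict local minimum.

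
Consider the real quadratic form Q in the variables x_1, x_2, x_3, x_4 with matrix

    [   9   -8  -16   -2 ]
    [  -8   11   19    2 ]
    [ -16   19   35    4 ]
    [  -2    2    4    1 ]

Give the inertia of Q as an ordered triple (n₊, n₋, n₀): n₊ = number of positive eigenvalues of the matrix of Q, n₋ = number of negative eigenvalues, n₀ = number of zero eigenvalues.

(4, 0, 0)

An LDLᵀ factorisation of A has diagonal entries 9, 35/9, 24/35, 1/2.
That gives 4 positive pivots.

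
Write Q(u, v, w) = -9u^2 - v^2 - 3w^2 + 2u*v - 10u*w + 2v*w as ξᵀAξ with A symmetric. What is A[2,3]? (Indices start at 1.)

The coefficient of v·w in Q is 2. For a symmetric A this equals A[2,3] + A[3,2] = 2·A[2,3].
So A[2,3] = 2/2 = 1.

1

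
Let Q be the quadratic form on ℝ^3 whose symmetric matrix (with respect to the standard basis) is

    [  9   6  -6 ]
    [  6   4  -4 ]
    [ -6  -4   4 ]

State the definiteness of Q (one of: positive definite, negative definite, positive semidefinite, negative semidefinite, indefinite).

Row-reducing A symmetrically gives the diagonal entries 9, 0, 0.
So there are 1 positive, 2 zero pivots.
Hence Q is positive semidefinite.

positive semidefinite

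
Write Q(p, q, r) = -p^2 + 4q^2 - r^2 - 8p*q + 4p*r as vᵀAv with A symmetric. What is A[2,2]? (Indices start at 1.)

The coefficient of q^2 in Q is 4, and that is exactly A[2,2].

4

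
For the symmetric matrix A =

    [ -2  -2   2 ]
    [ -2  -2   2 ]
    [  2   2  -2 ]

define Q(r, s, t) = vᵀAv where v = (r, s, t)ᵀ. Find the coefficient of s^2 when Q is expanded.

-2

The coefficient of s^2 is the diagonal entry A[2,2] = -2.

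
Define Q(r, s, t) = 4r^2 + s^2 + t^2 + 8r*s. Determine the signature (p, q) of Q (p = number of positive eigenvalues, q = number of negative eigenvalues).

The associated matrix is A = [[4, 4, 0], [4, 1, 0], [0, 0, 1]].
Congruent diagonalization of A (simultaneous row and column reduction) yields pivots 4, -3, 1.
So there are 2 positive, 1 negative pivots.

(2, 1)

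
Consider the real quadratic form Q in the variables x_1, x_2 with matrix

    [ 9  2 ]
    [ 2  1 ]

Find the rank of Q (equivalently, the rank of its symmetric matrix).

An LDLᵀ factorisation of A has diagonal entries 9, 5/9.
Counting signs: 2 positive.
The rank is the number of nonzero pivots: 2.

2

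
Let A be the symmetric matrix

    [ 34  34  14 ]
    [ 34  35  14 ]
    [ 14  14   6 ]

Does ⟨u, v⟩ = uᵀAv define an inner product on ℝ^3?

yes

Symmetric row and column elimination reduces A to a congruent diagonal form with pivots 34, 1, 4/17.
Counting signs: 3 positive.
Hence Q is positive definite.
⟨·,·⟩ is an inner product exactly when A is positive definite.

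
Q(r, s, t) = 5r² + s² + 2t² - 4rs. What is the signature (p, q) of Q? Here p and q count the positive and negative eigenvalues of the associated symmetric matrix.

The symmetric matrix is A = [[5, -2, 0], [-2, 1, 0], [0, 0, 2]].
Applying the same elementary operations to the rows and columns of A produces a congruent diagonal matrix with entries 5, 1/5, 2.
That gives 3 positive pivots.

(3, 0)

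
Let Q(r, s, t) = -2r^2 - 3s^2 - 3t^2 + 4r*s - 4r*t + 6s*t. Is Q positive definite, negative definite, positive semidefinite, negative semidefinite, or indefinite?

negative semidefinite

Write A = [[-2, 2, -2], [2, -3, 3], [-2, 3, -3]].
Row-reducing A symmetrically gives the diagonal entries -2, -1, 0.
So there are 2 negative, 1 zero pivots.
Hence Q is negative semidefinite.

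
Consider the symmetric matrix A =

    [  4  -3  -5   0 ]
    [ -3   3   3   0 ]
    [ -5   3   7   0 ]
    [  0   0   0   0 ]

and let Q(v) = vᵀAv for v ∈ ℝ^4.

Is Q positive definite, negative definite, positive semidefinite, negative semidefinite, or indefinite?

Symmetric row and column elimination reduces A to a congruent diagonal form with pivots 4, 3/4, 0, 0.
That gives 2 positive, 2 zero pivots.
Hence Q is positive semidefinite.

positive semidefinite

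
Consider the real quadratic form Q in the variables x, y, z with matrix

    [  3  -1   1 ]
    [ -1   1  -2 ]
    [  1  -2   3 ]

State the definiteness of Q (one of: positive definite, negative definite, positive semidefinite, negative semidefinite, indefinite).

indefinite

Row-reducing A symmetrically gives the diagonal entries 3, 2/3, -3/2.
So there are 2 positive, 1 negative pivots.
Hence Q is indefinite.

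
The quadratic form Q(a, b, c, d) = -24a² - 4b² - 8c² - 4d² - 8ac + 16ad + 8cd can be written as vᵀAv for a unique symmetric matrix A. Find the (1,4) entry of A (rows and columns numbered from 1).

The coefficient of a·d in Q is 16. For a symmetric A this equals A[1,4] + A[4,1] = 2·A[1,4].
So A[1,4] = 16/2 = 8.

8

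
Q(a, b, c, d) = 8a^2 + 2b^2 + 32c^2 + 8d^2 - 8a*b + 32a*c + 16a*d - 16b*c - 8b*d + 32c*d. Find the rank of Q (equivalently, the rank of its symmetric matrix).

The symmetric matrix is A = [[8, -4, 16, 8], [-4, 2, -8, -4], [16, -8, 32, 16], [8, -4, 16, 8]].
Symmetric row and column elimination reduces A to a congruent diagonal form with pivots 8, 0, 0, 0.
So there are 1 positive, 3 zero pivots.
The rank is the number of nonzero pivots: 1.

1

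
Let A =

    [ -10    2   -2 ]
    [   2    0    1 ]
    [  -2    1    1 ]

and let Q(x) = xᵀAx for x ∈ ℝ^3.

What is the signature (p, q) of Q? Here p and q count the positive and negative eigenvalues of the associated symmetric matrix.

Applying the same elementary operations to the rows and columns of A produces a congruent diagonal matrix with entries -10, 2/5, 1/2.
That gives 2 positive, 1 negative pivots.

(2, 1)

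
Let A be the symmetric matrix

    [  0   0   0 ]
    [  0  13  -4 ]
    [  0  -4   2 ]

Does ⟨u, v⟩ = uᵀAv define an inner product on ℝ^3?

Symmetric row and column elimination reduces A to a congruent diagonal form with pivots 0, 13, 10/13.
That gives 2 positive, 1 zero pivots.
Hence Q is positive semidefinite.
⟨·,·⟩ is an inner product exactly when A is positive definite.

no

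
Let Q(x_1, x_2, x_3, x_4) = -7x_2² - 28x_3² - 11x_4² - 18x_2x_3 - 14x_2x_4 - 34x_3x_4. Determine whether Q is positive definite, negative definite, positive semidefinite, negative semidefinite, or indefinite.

Write A = [[0, 0, 0, 0], [0, -7, -9, -7], [0, -9, -28, -17], [0, -7, -17, -11]].
Row-reducing A symmetrically gives the diagonal entries 0, -7, -115/7, -12/115.
Counting signs: 3 negative, 1 zero.
Hence Q is negative semidefinite.

negative semidefinite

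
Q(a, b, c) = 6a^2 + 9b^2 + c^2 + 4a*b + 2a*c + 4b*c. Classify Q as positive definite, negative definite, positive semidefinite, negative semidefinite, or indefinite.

positive definite

The associated matrix is A = [[6, 2, 1], [2, 9, 2], [1, 2, 1]].
Symmetric row and column elimination reduces A to a congruent diagonal form with pivots 6, 25/3, 1/2.
That gives 3 positive pivots.
Hence Q is positive definite.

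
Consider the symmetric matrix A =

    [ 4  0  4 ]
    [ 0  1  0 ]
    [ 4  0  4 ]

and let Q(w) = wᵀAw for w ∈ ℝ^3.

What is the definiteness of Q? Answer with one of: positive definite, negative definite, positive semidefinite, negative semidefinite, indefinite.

Applying the same elementary operations to the rows and columns of A produces a congruent diagonal matrix with entries 4, 1, 0.
So there are 2 positive, 1 zero pivots.
Hence Q is positive semidefinite.

positive semidefinite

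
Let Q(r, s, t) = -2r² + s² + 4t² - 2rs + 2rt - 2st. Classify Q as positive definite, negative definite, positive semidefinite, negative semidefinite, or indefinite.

indefinite

The associated matrix is A = [[-2, -1, 1], [-1, 1, -1], [1, -1, 4]].
Symmetric row and column elimination reduces A to a congruent diagonal form with pivots -2, 3/2, 3.
That gives 2 positive, 1 negative pivots.
Hence Q is indefinite.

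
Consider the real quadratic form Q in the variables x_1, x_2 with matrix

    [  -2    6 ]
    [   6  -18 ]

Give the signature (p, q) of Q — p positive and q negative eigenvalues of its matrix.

Applying the same elementary operations to the rows and columns of A produces a congruent diagonal matrix with entries -2, 0.
Counting signs: 1 negative, 1 zero.

(0, 1)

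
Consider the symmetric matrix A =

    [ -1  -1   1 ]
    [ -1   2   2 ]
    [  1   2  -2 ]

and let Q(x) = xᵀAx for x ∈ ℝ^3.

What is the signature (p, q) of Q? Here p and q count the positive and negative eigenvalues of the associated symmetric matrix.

(1, 2)

Row-reducing A symmetrically gives the diagonal entries -1, 3, -4/3.
That gives 1 positive, 2 negative pivots.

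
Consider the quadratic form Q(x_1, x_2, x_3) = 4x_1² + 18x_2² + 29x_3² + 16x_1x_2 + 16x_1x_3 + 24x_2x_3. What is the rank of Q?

3

The symmetric matrix is A = [[4, 8, 8], [8, 18, 12], [8, 12, 29]].
Row-reducing A symmetrically gives the diagonal entries 4, 2, 5.
So there are 3 positive pivots.
The rank is the number of nonzero pivots: 3.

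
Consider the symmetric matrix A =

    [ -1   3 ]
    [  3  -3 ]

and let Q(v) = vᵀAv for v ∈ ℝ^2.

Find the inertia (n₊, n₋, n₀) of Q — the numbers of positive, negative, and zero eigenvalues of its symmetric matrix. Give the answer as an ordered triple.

(1, 1, 0)

Congruent diagonalization of A (simultaneous row and column reduction) yields pivots -1, 6.
So there are 1 positive, 1 negative pivots.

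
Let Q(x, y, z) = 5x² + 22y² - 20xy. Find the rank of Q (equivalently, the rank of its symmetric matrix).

Write A = [[5, -10, 0], [-10, 22, 0], [0, 0, 0]].
Row-reducing A symmetrically gives the diagonal entries 5, 2, 0.
So there are 2 positive, 1 zero pivots.
The rank is the number of nonzero pivots: 2.

2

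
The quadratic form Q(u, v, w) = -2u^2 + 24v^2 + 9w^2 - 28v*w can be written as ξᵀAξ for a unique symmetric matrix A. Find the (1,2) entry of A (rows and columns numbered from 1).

The coefficient of u·v in Q is 0. For a symmetric A this equals A[1,2] + A[2,1] = 2·A[1,2].
So A[1,2] = 0/2 = 0.

0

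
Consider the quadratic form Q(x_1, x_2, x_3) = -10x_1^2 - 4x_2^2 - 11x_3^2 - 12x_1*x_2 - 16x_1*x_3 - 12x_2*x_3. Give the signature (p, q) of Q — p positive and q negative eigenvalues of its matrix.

(0, 3)

Write A = [[-10, -6, -8], [-6, -4, -6], [-8, -6, -11]].
An LDLᵀ factorisation of A has diagonal entries -10, -2/5, -1.
So there are 3 negative pivots.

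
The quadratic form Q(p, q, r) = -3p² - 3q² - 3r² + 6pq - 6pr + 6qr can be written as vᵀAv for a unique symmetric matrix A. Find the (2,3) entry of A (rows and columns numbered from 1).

The coefficient of q·r in Q is 6. For a symmetric A this equals A[2,3] + A[3,2] = 2·A[2,3].
So A[2,3] = 6/2 = 3.

3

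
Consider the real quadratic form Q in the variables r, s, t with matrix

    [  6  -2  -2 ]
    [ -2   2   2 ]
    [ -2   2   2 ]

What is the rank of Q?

2

Symmetric row and column elimination reduces A to a congruent diagonal form with pivots 6, 4/3, 0.
That gives 2 positive, 1 zero pivots.
The rank is the number of nonzero pivots: 2.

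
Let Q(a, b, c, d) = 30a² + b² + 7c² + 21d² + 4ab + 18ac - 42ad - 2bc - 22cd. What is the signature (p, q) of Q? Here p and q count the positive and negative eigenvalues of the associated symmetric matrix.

(4, 0)

Write A = [[30, 2, 9, -21], [2, 1, -1, 0], [9, -1, 7, -11], [-21, 0, -11, 21]].
Applying the same elementary operations to the rows and columns of A produces a congruent diagonal matrix with entries 30, 13/15, 35/26, 5/7.
Counting signs: 4 positive.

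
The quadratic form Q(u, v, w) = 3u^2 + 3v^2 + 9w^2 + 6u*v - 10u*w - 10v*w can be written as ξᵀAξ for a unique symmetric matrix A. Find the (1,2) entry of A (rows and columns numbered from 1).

3

The coefficient of u·v in Q is 6. For a symmetric A this equals A[1,2] + A[2,1] = 2·A[1,2].
So A[1,2] = 6/2 = 3.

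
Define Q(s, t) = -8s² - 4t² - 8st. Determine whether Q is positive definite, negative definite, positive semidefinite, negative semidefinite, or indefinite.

negative definite

The symmetric matrix of Q is [[-8, -4], [-4, -4]].
For the 2×2 matrix [[-8, -4], [-4, -4]]: det = -8·-4 − (-4)² = 16, trace = -12.
det > 0 so both eigenvalues share the sign of the trace; trace = -12 < 0 ⇒ both negative.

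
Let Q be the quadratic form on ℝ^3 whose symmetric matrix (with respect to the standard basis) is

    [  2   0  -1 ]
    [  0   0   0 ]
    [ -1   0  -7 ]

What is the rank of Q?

2

Symmetric row and column elimination reduces A to a congruent diagonal form with pivots 2, 0, -15/2.
That gives 1 positive, 1 negative, 1 zero pivots.
The rank is the number of nonzero pivots: 2.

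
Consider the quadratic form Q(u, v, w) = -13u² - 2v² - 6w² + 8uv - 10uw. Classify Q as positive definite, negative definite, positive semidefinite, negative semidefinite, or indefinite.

negative definite

Write A = [[-13, 4, -5], [4, -2, 0], [-5, 0, -6]].
An LDLᵀ factorisation of A has diagonal entries -13, -10/13, -1.
That gives 3 negative pivots.
Hence Q is negative definite.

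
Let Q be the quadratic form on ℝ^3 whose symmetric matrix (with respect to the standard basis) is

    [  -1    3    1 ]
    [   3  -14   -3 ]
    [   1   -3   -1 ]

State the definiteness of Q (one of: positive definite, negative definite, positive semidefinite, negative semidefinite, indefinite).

Row-reducing A symmetrically gives the diagonal entries -1, -5, 0.
Counting signs: 2 negative, 1 zero.
Hence Q is negative semidefinite.

negative semidefinite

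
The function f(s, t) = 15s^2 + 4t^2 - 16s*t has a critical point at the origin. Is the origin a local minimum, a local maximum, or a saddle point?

saddle point

The Hessian at the origin is H = [[30, -16], [-16, 8]].
det H = 30·8 − (-16)² = -16 < 0, so H is indefinite.
Therefore the origin is a saddle point.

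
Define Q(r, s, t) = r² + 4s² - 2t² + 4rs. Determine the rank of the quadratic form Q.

2

Write A = [[1, 2, 0], [2, 4, 0], [0, 0, -2]].
Symmetric row and column elimination reduces A to a congruent diagonal form with pivots 1, 0, -2.
Counting signs: 1 positive, 1 negative, 1 zero.
The rank is the number of nonzero pivots: 2.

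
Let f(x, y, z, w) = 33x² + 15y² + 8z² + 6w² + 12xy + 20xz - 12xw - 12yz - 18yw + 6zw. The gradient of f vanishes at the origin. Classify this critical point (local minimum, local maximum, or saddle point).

The Hessian at the origin is H = [[66, 12, 20, -12], [12, 30, -12, -18], [20, -12, 16, 6], [-12, -18, 6, 12]].
Applying the same elementary operations to the rows and columns of H produces a congruent diagonal matrix with entries 66, 306/11, 176/153, 15/44.
Counting signs: 4 positive.
H is positive definite, so the origin is a strict local minimum.

local minimum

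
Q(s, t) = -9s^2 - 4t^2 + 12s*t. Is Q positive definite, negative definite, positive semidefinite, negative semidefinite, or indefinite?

negative semidefinite

The symmetric matrix of Q is [[-9, 6], [6, -4]].
For the 2×2 matrix [[-9, 6], [6, -4]]: det = -9·-4 − (6)² = 0, trace = -13.
det = 0 so one eigenvalue is zero; the form is semidefinite with the sign of the trace.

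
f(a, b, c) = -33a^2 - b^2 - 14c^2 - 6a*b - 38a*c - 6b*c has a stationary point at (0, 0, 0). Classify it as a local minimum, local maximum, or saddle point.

local maximum

The Hessian at the origin is H = [[-66, -6, -38], [-6, -2, -6], [-38, -6, -28]].
Symmetric row and column elimination reduces H to a congruent diagonal form with pivots -66, -16/11, -5/3.
So there are 3 negative pivots.
H is negative definite, so the origin is a strict local maximum.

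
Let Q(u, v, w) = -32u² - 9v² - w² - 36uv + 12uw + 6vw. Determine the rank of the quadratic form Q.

2

The symmetric matrix is A = [[-32, -18, 6], [-18, -9, 3], [6, 3, -1]].
Symmetric row and column elimination reduces A to a congruent diagonal form with pivots -32, 9/8, 0.
So there are 1 positive, 1 negative, 1 zero pivots.
The rank is the number of nonzero pivots: 2.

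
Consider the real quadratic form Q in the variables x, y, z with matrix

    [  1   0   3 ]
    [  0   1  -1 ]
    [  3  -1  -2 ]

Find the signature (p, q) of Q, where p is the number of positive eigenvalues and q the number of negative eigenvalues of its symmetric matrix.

Congruent diagonalization of A (simultaneous row and column reduction) yields pivots 1, 1, -12.
Counting signs: 2 positive, 1 negative.

(2, 1)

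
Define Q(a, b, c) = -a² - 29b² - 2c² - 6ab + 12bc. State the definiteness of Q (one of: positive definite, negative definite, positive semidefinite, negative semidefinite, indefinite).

negative definite

The symmetric matrix of Q is A = [[-1, -3, 0], [-3, -29, 6], [0, 6, -2]].
Leading principal minors: Δ_1 = -1, Δ_2 = 20, Δ_3 = -4.
The signs alternate starting with Δ_1 < 0, so by Sylvester's criterion Q is negative definite.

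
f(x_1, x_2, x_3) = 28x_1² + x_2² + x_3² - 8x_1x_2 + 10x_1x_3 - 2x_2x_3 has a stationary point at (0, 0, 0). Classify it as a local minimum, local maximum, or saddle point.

saddle point

The Hessian at the origin is H = [[56, -8, 10], [-8, 2, -2], [10, -2, 2]].
Row-reducing H symmetrically gives the diagonal entries 56, 6/7, -1/6.
That gives 2 positive, 1 negative pivots.
H is indefinite, so the origin is a saddle point.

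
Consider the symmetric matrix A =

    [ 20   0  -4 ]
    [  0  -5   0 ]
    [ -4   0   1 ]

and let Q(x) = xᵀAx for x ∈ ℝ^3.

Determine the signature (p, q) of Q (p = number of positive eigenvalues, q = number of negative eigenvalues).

(2, 1)

Symmetric row and column elimination reduces A to a congruent diagonal form with pivots 20, -5, 1/5.
So there are 2 positive, 1 negative pivots.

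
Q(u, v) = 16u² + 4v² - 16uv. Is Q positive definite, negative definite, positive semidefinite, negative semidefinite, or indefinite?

positive semidefinite

The symmetric matrix is A = [[16, -8], [-8, 4]].
Applying the same elementary operations to the rows and columns of A produces a congruent diagonal matrix with entries 16, 0.
So there are 1 positive, 1 zero pivots.
Hence Q is positive semidefinite.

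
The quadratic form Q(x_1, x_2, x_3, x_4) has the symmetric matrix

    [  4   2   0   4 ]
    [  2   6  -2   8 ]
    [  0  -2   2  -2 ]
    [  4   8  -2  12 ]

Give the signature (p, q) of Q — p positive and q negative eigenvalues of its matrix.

Applying the same elementary operations to the rows and columns of A produces a congruent diagonal matrix with entries 4, 5, 6/5, 2/3.
So there are 4 positive pivots.

(4, 0)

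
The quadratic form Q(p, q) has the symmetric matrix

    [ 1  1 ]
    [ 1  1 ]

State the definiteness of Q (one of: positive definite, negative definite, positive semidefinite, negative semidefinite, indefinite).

Row-reducing A symmetrically gives the diagonal entries 1, 0.
Counting signs: 1 positive, 1 zero.
Hence Q is positive semidefinite.

positive semidefinite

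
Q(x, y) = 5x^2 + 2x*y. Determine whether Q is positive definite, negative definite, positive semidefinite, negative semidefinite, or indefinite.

The associated matrix is A = [[5, 1], [1, 0]].
Congruent diagonalization of A (simultaneous row and column reduction) yields pivots 5, -1/5.
Counting signs: 1 positive, 1 negative.
Hence Q is indefinite.

indefinite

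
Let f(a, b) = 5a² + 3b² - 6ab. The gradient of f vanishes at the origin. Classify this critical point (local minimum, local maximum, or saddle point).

The Hessian at the origin is H = [[10, -6], [-6, 6]].
det H = 10·6 − (-6)² = 24 > 0 and H[1,1] = 10 > 0, so H is positive definite.
Therefore the origin is a local minimum.

local minimum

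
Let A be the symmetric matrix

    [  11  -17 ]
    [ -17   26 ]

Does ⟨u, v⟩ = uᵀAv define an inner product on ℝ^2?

An LDLᵀ factorisation of A has diagonal entries 11, -3/11.
That gives 1 positive, 1 negative pivots.
Hence Q is indefinite.
⟨·,·⟩ is an inner product exactly when A is positive definite.

no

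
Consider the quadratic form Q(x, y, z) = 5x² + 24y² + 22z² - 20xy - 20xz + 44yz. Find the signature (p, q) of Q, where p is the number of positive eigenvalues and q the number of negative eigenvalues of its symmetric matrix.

The symmetric matrix is A = [[5, -10, -10], [-10, 24, 22], [-10, 22, 22]].
Symmetric row and column elimination reduces A to a congruent diagonal form with pivots 5, 4, 1.
That gives 3 positive pivots.

(3, 0)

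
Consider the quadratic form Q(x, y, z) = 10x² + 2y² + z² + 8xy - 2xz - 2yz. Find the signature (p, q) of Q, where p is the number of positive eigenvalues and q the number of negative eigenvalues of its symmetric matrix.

(2, 0)

Write A = [[10, 4, -1], [4, 2, -1], [-1, -1, 1]].
Symmetric row and column elimination reduces A to a congruent diagonal form with pivots 10, 2/5, 0.
Counting signs: 2 positive, 1 zero.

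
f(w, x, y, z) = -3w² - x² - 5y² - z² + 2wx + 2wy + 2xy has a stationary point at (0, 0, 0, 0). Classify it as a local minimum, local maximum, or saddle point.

local maximum

The Hessian at the origin is H = [[-6, 2, 2, 0], [2, -2, 2, 0], [2, 2, -10, 0], [0, 0, 0, -2]].
Row-reducing H symmetrically gives the diagonal entries -6, -4/3, -4, -2.
That gives 4 negative pivots.
H is negative definite, so the origin is a strict local maximum.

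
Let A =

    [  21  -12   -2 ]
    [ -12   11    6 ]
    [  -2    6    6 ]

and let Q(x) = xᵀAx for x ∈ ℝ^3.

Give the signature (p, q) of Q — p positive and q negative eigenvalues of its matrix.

An LDLᵀ factorisation of A has diagonal entries 21, 29/7, 10/87.
Counting signs: 3 positive.

(3, 0)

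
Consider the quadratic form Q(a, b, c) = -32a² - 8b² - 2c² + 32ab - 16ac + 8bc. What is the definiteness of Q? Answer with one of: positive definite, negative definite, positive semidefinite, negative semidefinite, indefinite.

negative semidefinite

Write A = [[-32, 16, -8], [16, -8, 4], [-8, 4, -2]].
Congruent diagonalization of A (simultaneous row and column reduction) yields pivots -32, 0, 0.
Counting signs: 1 negative, 2 zero.
Hence Q is negative semidefinite.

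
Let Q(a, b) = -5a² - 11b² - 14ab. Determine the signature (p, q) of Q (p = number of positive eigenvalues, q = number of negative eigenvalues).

The associated matrix is A = [[-5, -7], [-7, -11]].
Row-reducing A symmetrically gives the diagonal entries -5, -6/5.
So there are 2 negative pivots.

(0, 2)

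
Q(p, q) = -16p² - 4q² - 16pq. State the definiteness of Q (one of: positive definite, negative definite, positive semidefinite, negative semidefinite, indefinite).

The symmetric matrix of Q is [[-16, -8], [-8, -4]].
For the 2×2 matrix [[-16, -8], [-8, -4]]: det = -16·-4 − (-8)² = 0, trace = -20.
det = 0 so one eigenvalue is zero; the form is semidefinite with the sign of the trace.

negative semidefinite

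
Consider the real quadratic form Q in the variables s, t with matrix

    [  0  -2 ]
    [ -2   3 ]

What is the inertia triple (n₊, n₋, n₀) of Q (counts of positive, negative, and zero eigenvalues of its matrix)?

By Sylvester's law of inertia any congruent diagonalization of A has 1 positive, 1 negative and 0 zero entries.

(1, 1, 0)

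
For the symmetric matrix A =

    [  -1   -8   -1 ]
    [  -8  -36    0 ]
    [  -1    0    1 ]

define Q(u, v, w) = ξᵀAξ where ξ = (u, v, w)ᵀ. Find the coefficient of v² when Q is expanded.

-36

The coefficient of v² is the diagonal entry A[2,2] = -36.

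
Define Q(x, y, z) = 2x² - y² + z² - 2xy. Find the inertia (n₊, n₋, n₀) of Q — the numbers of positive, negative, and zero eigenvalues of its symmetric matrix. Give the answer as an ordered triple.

(2, 1, 0)

The associated matrix is A = [[2, -1, 0], [-1, -1, 0], [0, 0, 1]].
Congruent diagonalization of A (simultaneous row and column reduction) yields pivots 2, -3/2, 1.
That gives 2 positive, 1 negative pivots.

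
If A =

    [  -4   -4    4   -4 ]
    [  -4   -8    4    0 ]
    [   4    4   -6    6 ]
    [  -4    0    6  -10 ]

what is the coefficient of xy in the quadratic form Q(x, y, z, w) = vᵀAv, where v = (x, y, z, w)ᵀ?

-8

The coefficient of xy is A[1,2] + A[2,1] = 2·(-4) = -8.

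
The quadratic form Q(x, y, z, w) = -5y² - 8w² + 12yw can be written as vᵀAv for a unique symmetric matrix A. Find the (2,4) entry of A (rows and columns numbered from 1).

6

The coefficient of y·w in Q is 12. For a symmetric A this equals A[2,4] + A[4,2] = 2·A[2,4].
So A[2,4] = 12/2 = 6.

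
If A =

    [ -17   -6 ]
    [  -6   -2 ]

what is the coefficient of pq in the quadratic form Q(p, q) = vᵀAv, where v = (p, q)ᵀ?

The coefficient of pq is A[1,2] + A[2,1] = 2·(-6) = -12.

-12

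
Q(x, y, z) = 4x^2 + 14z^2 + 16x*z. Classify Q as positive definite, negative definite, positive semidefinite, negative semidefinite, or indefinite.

indefinite

The associated matrix is A = [[4, 0, 8], [0, 0, 0], [8, 0, 14]].
Applying the same elementary operations to the rows and columns of A produces a congruent diagonal matrix with entries 4, 0, -2.
So there are 1 positive, 1 negative, 1 zero pivots.
Hence Q is indefinite.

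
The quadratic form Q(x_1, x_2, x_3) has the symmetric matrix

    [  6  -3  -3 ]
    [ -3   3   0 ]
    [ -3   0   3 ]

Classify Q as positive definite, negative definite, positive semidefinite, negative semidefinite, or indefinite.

Row-reducing A symmetrically gives the diagonal entries 6, 3/2, 0.
Counting signs: 2 positive, 1 zero.
Hence Q is positive semidefinite.

positive semidefinite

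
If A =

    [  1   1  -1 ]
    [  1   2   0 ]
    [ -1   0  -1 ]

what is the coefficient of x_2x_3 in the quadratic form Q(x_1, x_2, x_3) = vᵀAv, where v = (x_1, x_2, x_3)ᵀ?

The coefficient of x_2x_3 is A[2,3] + A[3,2] = 2·0 = 0.

0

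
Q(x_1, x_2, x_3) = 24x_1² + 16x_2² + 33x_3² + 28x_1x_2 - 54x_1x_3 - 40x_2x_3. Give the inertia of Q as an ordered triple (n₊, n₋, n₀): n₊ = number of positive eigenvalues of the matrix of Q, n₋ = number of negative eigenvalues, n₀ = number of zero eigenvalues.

(3, 0, 0)

Write A = [[24, 14, -27], [14, 16, -20], [-27, -20, 33]].
Congruent diagonalization of A (simultaneous row and column reduction) yields pivots 24, 47/6, 15/47.
So there are 3 positive pivots.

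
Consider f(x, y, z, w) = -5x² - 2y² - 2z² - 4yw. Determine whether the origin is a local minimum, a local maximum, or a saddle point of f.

The Hessian at the origin is H = [[-10, 0, 0, 0], [0, -4, 0, -4], [0, 0, -4, 0], [0, -4, 0, 0]].
Symmetric row and column elimination reduces H to a congruent diagonal form with pivots -10, -4, -4, 4.
Counting signs: 1 positive, 3 negative.
H is indefinite, so the origin is a saddle point.

saddle point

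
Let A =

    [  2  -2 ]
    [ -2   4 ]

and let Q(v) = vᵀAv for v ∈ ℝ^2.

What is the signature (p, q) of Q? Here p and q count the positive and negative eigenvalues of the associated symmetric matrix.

(2, 0)

Applying the same elementary operations to the rows and columns of A produces a congruent diagonal matrix with entries 2, 2.
That gives 2 positive pivots.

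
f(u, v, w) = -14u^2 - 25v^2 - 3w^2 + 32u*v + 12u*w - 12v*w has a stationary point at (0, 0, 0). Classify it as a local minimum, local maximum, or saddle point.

The Hessian at the origin is H = [[-28, 32, 12], [32, -50, -12], [12, -12, -6]].
Congruent diagonalization of H (simultaneous row and column reduction) yields pivots -28, -94/7, -30/47.
Counting signs: 3 negative.
H is negative definite, so the origin is a strict local maximum.

local maximum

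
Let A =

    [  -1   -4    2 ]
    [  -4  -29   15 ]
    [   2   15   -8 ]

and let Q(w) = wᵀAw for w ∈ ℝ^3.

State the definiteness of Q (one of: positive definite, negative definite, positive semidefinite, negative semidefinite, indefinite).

negative definite

Leading principal minors: Δ_1 = -1, Δ_2 = 13, Δ_3 = -3.
The signs alternate starting with Δ_1 < 0, so by Sylvester's criterion Q is negative definite.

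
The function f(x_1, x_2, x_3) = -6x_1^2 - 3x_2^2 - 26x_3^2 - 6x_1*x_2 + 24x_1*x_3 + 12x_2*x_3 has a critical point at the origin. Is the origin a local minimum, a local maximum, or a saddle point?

local maximum

The Hessian at the origin is H = [[-12, -6, 24], [-6, -6, 12], [24, 12, -52]].
Symmetric row and column elimination reduces H to a congruent diagonal form with pivots -12, -3, -4.
Counting signs: 3 negative.
H is negative definite, so the origin is a strict local maximum.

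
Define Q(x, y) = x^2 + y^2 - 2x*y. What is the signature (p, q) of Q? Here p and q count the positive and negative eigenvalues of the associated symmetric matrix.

(1, 0)

Write A = [[1, -1], [-1, 1]].
Congruent diagonalization of A (simultaneous row and column reduction) yields pivots 1, 0.
That gives 1 positive, 1 zero pivots.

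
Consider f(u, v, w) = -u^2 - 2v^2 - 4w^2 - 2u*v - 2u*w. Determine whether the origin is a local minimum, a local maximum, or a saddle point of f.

The Hessian at the origin is H = [[-2, -2, -2], [-2, -4, 0], [-2, 0, -8]].
Row-reducing H symmetrically gives the diagonal entries -2, -2, -4.
That gives 3 negative pivots.
H is negative definite, so the origin is a strict local maximum.

local maximum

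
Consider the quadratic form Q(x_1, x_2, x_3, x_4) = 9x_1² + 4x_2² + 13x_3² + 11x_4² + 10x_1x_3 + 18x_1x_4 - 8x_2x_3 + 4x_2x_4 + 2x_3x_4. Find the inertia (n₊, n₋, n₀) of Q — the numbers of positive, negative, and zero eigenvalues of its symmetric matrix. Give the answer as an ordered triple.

The symmetric matrix is A = [[9, 0, 5, 9], [0, 4, -4, 2], [5, -4, 13, 1], [9, 2, 1, 11]].
Applying the same elementary operations to the rows and columns of A produces a congruent diagonal matrix with entries 9, 4, 56/9, 5/14.
So there are 4 positive pivots.

(4, 0, 0)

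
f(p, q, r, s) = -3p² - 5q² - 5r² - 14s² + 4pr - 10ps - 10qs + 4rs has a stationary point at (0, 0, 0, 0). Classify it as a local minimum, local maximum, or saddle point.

local maximum

The Hessian at the origin is H = [[-6, 0, 4, -10], [0, -10, 0, -10], [4, 0, -10, 4], [-10, -10, 4, -28]].
Congruent diagonalization of H (simultaneous row and column reduction) yields pivots -6, -10, -22/3, -4/11.
So there are 4 negative pivots.
H is negative definite, so the origin is a strict local maximum.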